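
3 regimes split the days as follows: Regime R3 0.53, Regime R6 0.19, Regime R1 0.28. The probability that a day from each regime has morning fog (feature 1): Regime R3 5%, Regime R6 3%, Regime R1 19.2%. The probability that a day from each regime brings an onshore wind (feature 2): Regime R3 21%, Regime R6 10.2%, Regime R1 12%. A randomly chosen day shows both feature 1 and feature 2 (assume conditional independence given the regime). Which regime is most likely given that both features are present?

Regime R1

Prior × likelihood for each hypothesis:
  Regime R3: 0.53 × 0.05 × 0.21 = 0.005565
  Regime R6: 0.19 × 0.03 × 0.102 = 0.0005814
  Regime R1: 0.28 × 0.192 × 0.12 = 0.0064512
Normalizing constant = 0.0125976.
Largest term belongs to Regime R1, so Regime R1 is most probable.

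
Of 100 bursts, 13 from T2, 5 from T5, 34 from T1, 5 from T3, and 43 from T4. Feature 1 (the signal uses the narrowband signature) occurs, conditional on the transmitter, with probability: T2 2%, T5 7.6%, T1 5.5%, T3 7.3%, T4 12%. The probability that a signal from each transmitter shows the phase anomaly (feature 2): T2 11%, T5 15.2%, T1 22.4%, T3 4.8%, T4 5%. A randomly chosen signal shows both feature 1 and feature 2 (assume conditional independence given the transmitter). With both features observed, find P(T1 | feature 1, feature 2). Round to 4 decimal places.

0.5365

By Bayes' rule, posterior ∝ prior × likelihood:
  T2: 0.13 × 0.02 × 0.11 = 0.000286
  T5: 0.05 × 0.076 × 0.152 = 0.0005776
  T1: 0.34 × 0.055 × 0.224 = 0.0041888
  T3: 0.05 × 0.073 × 0.048 = 0.0001752
  T4: 0.43 × 0.12 × 0.05 = 0.00258
Total = 0.0078076.
P(T1 | evidence) = 0.0041888 / 0.0078076 ≈ 0.5365.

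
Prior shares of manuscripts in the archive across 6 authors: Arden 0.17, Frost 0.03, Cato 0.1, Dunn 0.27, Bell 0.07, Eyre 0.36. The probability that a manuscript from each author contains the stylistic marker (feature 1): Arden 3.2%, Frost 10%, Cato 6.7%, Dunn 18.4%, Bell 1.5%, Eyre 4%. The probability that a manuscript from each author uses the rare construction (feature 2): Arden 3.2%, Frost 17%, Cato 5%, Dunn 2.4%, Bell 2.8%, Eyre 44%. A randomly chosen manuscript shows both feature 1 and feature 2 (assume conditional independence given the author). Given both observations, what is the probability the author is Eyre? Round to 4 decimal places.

0.7387

Compute prior × likelihood for every hypothesis:
  Arden: 0.17 × 0.032 × 0.032 = 0.00017408
  Frost: 0.03 × 0.1 × 0.17 = 0.00051
  Cato: 0.1 × 0.067 × 0.05 = 0.000335
  Dunn: 0.27 × 0.184 × 0.024 = 0.00119232
  Bell: 0.07 × 0.015 × 0.028 = 0.0000294
  Eyre: 0.36 × 0.04 × 0.44 = 0.006336
Total = 0.0085768.
P(Eyre | evidence) = 0.006336 / 0.0085768 ≈ 0.7387.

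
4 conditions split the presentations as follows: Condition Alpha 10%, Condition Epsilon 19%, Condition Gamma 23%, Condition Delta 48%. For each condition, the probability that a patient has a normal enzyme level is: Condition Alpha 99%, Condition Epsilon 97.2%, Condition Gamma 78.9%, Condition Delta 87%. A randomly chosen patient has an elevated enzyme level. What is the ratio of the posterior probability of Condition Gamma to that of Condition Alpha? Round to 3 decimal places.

Taking complements, P(elevated | each) = Condition Alpha 0.01, Condition Epsilon 0.028, Condition Gamma 0.211, Condition Delta 0.13.
Compute prior × likelihood for every hypothesis:
  Condition Alpha: 0.1 × 0.01 = 0.001
  Condition Epsilon: 0.19 × 0.028 = 0.00532
  Condition Gamma: 0.23 × 0.211 = 0.04853
  Condition Delta: 0.48 × 0.13 = 0.0624
Sum = 0.11725.
The ratio is 0.04853 / 0.001 (the normalizer cancels) = 48.530.

48.530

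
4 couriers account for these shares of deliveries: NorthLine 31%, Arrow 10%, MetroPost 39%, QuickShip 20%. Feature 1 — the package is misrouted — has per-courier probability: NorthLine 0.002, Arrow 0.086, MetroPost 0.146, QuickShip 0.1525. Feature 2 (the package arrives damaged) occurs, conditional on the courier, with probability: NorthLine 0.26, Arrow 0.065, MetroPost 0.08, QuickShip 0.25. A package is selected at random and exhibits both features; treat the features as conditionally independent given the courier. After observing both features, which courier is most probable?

QuickShip

Unnormalized posteriors (prior × likelihood):
  NorthLine: 0.31 × 0.002 × 0.26 = 0.0001612
  Arrow: 0.1 × 0.086 × 0.065 = 0.000559
  MetroPost: 0.39 × 0.146 × 0.08 = 0.0045552
  QuickShip: 0.2 × 0.1525 × 0.25 = 0.007625
Normalizing constant = 0.0129004.
Largest term belongs to QuickShip, so QuickShip is most probable.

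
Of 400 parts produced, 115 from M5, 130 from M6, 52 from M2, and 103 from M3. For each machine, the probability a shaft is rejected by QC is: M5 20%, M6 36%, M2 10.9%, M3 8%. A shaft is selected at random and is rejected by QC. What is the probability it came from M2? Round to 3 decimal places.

Compute prior × likelihood for every hypothesis:
  M5: 0.2875 × 0.2 = 0.0575
  M6: 0.325 × 0.36 = 0.117
  M2: 0.13 × 0.109 = 0.01417
  M3: 0.2575 × 0.08 = 0.0206
Total = 0.20927.
P(M2 | evidence) = 0.01417 / 0.20927 ≈ 0.068.

0.068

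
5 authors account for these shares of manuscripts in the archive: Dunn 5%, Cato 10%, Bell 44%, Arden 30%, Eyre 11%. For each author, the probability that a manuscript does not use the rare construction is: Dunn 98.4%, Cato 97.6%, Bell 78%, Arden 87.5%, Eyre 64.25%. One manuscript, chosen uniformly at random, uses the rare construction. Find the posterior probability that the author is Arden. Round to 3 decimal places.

0.212

Taking complements, P(rare-form | each) = Dunn 0.016, Cato 0.024, Bell 0.22, Arden 0.125, Eyre 0.3575.
Compute prior × likelihood for every hypothesis:
  Dunn: 0.05 × 0.016 = 0.0008
  Cato: 0.1 × 0.024 = 0.0024
  Bell: 0.44 × 0.22 = 0.0968
  Arden: 0.3 × 0.125 = 0.0375
  Eyre: 0.11 × 0.3575 = 0.039325
Total = 0.176825.
P(Arden | evidence) = 0.0375 / 0.176825 ≈ 0.212.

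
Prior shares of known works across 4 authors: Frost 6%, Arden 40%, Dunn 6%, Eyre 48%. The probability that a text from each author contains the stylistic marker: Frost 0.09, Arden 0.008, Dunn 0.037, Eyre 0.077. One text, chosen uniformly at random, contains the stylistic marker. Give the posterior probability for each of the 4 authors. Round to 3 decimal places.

Frost 0.113, Arden 0.067, Dunn 0.046, Eyre 0.774

Prior × likelihood for each hypothesis:
  Frost: 0.06 × 0.09 = 0.0054
  Arden: 0.4 × 0.008 = 0.0032
  Dunn: 0.06 × 0.037 = 0.00222
  Eyre: 0.48 × 0.077 = 0.03696
Total = 0.04778.
P(Frost | marker) = 0.0054/0.04778 ≈ 0.113
P(Arden | marker) = 0.0032/0.04778 ≈ 0.067
P(Dunn | marker) = 0.00222/0.04778 ≈ 0.046
P(Eyre | marker) = 0.03696/0.04778 ≈ 0.774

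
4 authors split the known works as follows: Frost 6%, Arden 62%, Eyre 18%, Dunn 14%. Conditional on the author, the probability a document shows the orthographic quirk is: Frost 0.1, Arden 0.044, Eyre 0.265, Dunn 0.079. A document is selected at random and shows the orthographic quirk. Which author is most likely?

Prior × likelihood for each hypothesis:
  Frost: 0.06 × 0.1 = 0.006
  Arden: 0.62 × 0.044 = 0.02728
  Eyre: 0.18 × 0.265 = 0.0477
  Dunn: 0.14 × 0.079 = 0.01106
Total = 0.09204.
Largest term belongs to Eyre, so Eyre is most probable.

Eyre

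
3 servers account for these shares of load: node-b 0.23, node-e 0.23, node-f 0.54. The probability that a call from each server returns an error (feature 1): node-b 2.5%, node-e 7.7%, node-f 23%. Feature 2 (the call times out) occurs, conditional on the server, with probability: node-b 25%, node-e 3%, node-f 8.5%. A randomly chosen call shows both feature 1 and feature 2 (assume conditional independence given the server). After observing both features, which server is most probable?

By Bayes' rule, posterior ∝ prior × likelihood:
  node-b: 0.23 × 0.025 × 0.25 = 0.0014375
  node-e: 0.23 × 0.077 × 0.03 = 0.0005313
  node-f: 0.54 × 0.23 × 0.085 = 0.010557
Sum = 0.0125258.
Largest term belongs to node-f, so node-f is most probable.

node-f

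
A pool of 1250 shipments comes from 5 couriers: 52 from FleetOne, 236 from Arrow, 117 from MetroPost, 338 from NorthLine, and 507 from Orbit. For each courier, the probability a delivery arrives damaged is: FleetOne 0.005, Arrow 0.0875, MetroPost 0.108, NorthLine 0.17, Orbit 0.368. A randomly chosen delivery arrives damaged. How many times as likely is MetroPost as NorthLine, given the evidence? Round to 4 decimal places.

Unnormalized posteriors (prior × likelihood):
  FleetOne: 0.0416 × 0.005 = 0.000208
  Arrow: 0.1888 × 0.0875 = 0.01652
  MetroPost: 0.0936 × 0.108 = 0.0101088
  NorthLine: 0.2704 × 0.17 = 0.045968
  Orbit: 0.4056 × 0.368 = 0.1492608
Total = 0.2220656.
The ratio is 0.0101088 / 0.045968 (the normalizer cancels) = 0.2199.

0.2199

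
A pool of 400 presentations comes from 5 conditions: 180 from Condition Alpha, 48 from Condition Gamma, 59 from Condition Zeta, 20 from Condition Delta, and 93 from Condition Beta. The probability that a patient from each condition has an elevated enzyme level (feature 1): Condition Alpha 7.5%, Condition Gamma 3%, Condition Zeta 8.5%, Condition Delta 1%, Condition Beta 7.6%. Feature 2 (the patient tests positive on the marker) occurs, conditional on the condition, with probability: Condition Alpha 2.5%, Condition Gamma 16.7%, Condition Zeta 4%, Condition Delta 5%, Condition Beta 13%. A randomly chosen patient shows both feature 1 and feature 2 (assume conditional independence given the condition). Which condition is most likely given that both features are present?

Condition Beta

Prior × likelihood for each hypothesis:
  Condition Alpha: 0.45 × 0.075 × 0.025 = 0.00084375
  Condition Gamma: 0.12 × 0.03 × 0.167 = 0.0006012
  Condition Zeta: 0.1475 × 0.085 × 0.04 = 0.0005015
  Condition Delta: 0.05 × 0.01 × 0.05 = 0.000025
  Condition Beta: 0.2325 × 0.076 × 0.13 = 0.0022971
Normalizing constant = 0.00426855.
Largest term belongs to Condition Beta, so Condition Beta is most probable.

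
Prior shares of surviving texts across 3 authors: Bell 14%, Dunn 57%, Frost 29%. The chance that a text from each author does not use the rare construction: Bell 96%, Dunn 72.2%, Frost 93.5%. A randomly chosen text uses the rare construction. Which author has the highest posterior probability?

Dunn

Taking complements, P(rare-form | each) = Bell 0.04, Dunn 0.278, Frost 0.065.
Compute prior × likelihood for every hypothesis:
  Bell: 0.14 × 0.04 = 0.0056
  Dunn: 0.57 × 0.278 = 0.15846
  Frost: 0.29 × 0.065 = 0.01885
Sum = 0.18291.
Largest term belongs to Dunn, so Dunn is most probable.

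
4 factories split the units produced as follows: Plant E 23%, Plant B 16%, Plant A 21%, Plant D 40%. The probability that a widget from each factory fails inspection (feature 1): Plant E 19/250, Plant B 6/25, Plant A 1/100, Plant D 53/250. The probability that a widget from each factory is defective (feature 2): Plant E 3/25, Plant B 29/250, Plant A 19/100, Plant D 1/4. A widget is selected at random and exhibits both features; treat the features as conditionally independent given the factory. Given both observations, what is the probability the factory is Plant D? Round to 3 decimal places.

0.753

Compute prior × likelihood for every hypothesis:
  Plant E: 0.23 × 0.076 × 0.12 = 0.0020976
  Plant B: 0.16 × 0.24 × 0.116 = 0.0044544
  Plant A: 0.21 × 0.01 × 0.19 = 0.000399
  Plant D: 0.4 × 0.212 × 0.25 = 0.0212
Total = 0.028151.
P(Plant D | evidence) = 0.0212 / 0.028151 ≈ 0.753.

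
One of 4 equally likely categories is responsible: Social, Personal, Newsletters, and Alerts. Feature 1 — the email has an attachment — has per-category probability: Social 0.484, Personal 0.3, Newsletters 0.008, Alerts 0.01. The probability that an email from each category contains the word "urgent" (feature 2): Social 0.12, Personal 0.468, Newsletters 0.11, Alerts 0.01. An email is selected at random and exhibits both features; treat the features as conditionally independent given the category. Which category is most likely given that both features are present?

With a uniform prior (1/4 each), posterior ∝ likelihood:
  Social: 0.484 × 0.12 = 0.05808
  Personal: 0.3 × 0.468 = 0.1404
  Newsletters: 0.008 × 0.11 = 0.00088
  Alerts: 0.01 × 0.01 = 0.0001
Normalizing constant = 0.19946.
Largest term belongs to Personal, so Personal is most probable.

Personal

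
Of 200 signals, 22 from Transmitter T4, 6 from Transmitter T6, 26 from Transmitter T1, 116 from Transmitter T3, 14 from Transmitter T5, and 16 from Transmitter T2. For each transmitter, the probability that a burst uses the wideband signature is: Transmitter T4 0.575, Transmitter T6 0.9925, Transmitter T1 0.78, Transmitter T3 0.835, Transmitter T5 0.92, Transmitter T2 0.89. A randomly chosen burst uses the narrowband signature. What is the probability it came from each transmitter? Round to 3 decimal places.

Transmitter T4 0.252, Transmitter T6 0.001, Transmitter T1 0.154, Transmitter T3 0.515, Transmitter T5 0.030, Transmitter T2 0.047

Taking complements, P(narrowband | each) = Transmitter T4 0.425, Transmitter T6 0.0075, Transmitter T1 0.22, Transmitter T3 0.165, Transmitter T5 0.08, Transmitter T2 0.11.
Prior × likelihood for each hypothesis:
  Transmitter T4: 0.11 × 0.425 = 0.04675
  Transmitter T6: 0.03 × 0.0075 = 0.000225
  Transmitter T1: 0.13 × 0.22 = 0.0286
  Transmitter T3: 0.58 × 0.165 = 0.0957
  Transmitter T5: 0.07 × 0.08 = 0.0056
  Transmitter T2: 0.08 × 0.11 = 0.0088
Sum = 0.185675.
P(Transmitter T4 | narrowband) = 0.04675/0.185675 ≈ 0.252
P(Transmitter T6 | narrowband) = 0.000225/0.185675 ≈ 0.001
P(Transmitter T1 | narrowband) = 0.0286/0.185675 ≈ 0.154
P(Transmitter T3 | narrowband) = 0.0957/0.185675 ≈ 0.515
P(Transmitter T5 | narrowband) = 0.0056/0.185675 ≈ 0.030
P(Transmitter T2 | narrowband) = 0.0088/0.185675 ≈ 0.047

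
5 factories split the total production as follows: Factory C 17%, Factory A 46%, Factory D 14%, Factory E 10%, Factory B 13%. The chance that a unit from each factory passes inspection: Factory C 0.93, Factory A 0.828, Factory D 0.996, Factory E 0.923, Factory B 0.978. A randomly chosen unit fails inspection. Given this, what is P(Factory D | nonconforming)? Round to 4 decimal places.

Taking complements, P(nonconforming | each) = Factory C 0.07, Factory A 0.172, Factory D 0.004, Factory E 0.077, Factory B 0.022.
Compute prior × likelihood for every hypothesis:
  Factory C: 0.17 × 0.07 = 0.0119
  Factory A: 0.46 × 0.172 = 0.07912
  Factory D: 0.14 × 0.004 = 0.00056
  Factory E: 0.1 × 0.077 = 0.0077
  Factory B: 0.13 × 0.022 = 0.00286
Sum = 0.10214.
P(Factory D | evidence) = 0.00056 / 0.10214 ≈ 0.0055.

0.0055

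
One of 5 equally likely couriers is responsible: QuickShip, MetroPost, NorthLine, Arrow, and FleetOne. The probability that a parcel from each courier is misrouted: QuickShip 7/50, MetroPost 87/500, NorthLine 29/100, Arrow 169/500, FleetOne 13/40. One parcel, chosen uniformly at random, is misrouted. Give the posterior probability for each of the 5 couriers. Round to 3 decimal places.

With a uniform prior (1/5 each), posterior ∝ likelihood:
  QuickShip: 0.14
  MetroPost: 0.174
  NorthLine: 0.29
  Arrow: 0.338
  FleetOne: 0.325
Total = 1.267.
P(QuickShip | misrouted) = 0.14/1.267 ≈ 0.110
P(MetroPost | misrouted) = 0.174/1.267 ≈ 0.137
P(NorthLine | misrouted) = 0.29/1.267 ≈ 0.229
P(Arrow | misrouted) = 0.338/1.267 ≈ 0.267
P(FleetOne | misrouted) = 0.325/1.267 ≈ 0.257
(Check: 0.110+0.137+0.229+0.267+0.257 = 1.000.)

QuickShip 0.110, MetroPost 0.137, NorthLine 0.229, Arrow 0.267, FleetOne 0.257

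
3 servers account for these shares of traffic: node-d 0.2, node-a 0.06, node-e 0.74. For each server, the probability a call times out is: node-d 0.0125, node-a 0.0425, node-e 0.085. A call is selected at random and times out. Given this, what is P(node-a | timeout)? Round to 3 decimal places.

0.038

Prior × likelihood for each hypothesis:
  node-d: 0.2 × 0.0125 = 0.0025
  node-a: 0.06 × 0.0425 = 0.00255
  node-e: 0.74 × 0.085 = 0.0629
Sum = 0.06795.
P(node-a | evidence) = 0.00255 / 0.06795 ≈ 0.038.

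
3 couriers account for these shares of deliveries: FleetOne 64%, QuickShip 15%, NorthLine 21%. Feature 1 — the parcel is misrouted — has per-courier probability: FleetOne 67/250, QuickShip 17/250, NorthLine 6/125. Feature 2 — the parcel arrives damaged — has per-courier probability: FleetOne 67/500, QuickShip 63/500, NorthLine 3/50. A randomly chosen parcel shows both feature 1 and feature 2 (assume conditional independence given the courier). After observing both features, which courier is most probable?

FleetOne

Unnormalized posteriors (prior × likelihood):
  FleetOne: 0.64 × 0.268 × 0.134 = 0.02298368
  QuickShip: 0.15 × 0.068 × 0.126 = 0.0012852
  NorthLine: 0.21 × 0.048 × 0.06 = 0.0006048
Normalizing constant = 0.02487368.
Largest term belongs to FleetOne, so FleetOne is most probable.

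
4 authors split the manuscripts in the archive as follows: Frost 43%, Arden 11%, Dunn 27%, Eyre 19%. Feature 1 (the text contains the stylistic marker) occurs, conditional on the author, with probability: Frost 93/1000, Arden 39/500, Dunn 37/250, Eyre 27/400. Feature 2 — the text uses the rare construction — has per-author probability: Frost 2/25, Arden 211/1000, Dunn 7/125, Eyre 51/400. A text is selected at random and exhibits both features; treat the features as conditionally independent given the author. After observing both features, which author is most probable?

Frost

By Bayes' rule, posterior ∝ prior × likelihood:
  Frost: 0.43 × 0.093 × 0.08 = 0.0031992
  Arden: 0.11 × 0.078 × 0.211 = 0.00181038
  Dunn: 0.27 × 0.148 × 0.056 = 0.00223776
  Eyre: 0.19 × 0.0675 × 0.1275 = 0.0016351875
Normalizing constant = 0.0088825275.
Largest term belongs to Frost, so Frost is most probable.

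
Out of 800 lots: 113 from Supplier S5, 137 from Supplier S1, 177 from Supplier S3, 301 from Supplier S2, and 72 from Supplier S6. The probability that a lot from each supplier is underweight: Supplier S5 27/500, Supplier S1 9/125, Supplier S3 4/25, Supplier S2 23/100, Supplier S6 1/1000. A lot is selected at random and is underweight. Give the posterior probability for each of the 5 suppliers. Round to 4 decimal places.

By Bayes' rule, posterior ∝ prior × likelihood:
  Supplier S5: 0.14125 × 0.054 = 0.0076275
  Supplier S1: 0.17125 × 0.072 = 0.01233
  Supplier S3: 0.22125 × 0.16 = 0.0354
  Supplier S2: 0.37625 × 0.23 = 0.0865375
  Supplier S6: 0.09 × 0.001 = 0.00009
Normalizing constant = 0.141985.
P(Supplier S5 | underweight) = 0.0076275/0.141985 ≈ 0.0537
P(Supplier S1 | underweight) = 0.01233/0.141985 ≈ 0.0868
P(Supplier S3 | underweight) = 0.0354/0.141985 ≈ 0.2493
P(Supplier S2 | underweight) = 0.0865375/0.141985 ≈ 0.6095
P(Supplier S6 | underweight) = 0.00009/0.141985 ≈ 0.0006

Supplier S5 0.0537, Supplier S1 0.0868, Supplier S3 0.2493, Supplier S2 0.6095, Supplier S6 0.0006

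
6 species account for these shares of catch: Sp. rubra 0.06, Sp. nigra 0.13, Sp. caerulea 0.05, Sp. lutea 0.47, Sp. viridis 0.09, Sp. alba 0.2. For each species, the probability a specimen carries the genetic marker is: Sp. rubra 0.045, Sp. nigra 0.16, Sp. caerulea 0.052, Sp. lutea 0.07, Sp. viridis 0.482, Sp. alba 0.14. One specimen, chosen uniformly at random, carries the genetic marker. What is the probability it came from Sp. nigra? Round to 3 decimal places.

Unnormalized posteriors (prior × likelihood):
  Sp. rubra: 0.06 × 0.045 = 0.0027
  Sp. nigra: 0.13 × 0.16 = 0.0208
  Sp. caerulea: 0.05 × 0.052 = 0.0026
  Sp. lutea: 0.47 × 0.07 = 0.0329
  Sp. viridis: 0.09 × 0.482 = 0.04338
  Sp. alba: 0.2 × 0.14 = 0.028
Sum = 0.13038.
P(Sp. nigra | evidence) = 0.0208 / 0.13038 ≈ 0.160.

0.160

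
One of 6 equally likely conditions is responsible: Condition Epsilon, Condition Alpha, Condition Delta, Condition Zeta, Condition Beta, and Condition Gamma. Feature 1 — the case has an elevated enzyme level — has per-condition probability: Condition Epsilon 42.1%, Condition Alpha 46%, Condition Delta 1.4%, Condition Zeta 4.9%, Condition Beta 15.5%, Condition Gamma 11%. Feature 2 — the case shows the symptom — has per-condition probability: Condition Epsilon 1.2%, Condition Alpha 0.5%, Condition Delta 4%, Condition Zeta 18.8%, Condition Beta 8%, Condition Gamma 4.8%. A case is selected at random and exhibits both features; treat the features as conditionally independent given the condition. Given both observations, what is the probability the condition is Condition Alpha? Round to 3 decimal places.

With a uniform prior (1/6 each), posterior ∝ likelihood:
  Condition Epsilon: 0.421 × 0.012 = 0.005052
  Condition Alpha: 0.46 × 0.005 = 0.0023
  Condition Delta: 0.014 × 0.04 = 0.00056
  Condition Zeta: 0.049 × 0.188 = 0.009212
  Condition Beta: 0.155 × 0.08 = 0.0124
  Condition Gamma: 0.11 × 0.048 = 0.00528
Normalizing constant = 0.034804.
P(Condition Alpha | evidence) = 0.0023 / 0.034804 ≈ 0.066.

0.066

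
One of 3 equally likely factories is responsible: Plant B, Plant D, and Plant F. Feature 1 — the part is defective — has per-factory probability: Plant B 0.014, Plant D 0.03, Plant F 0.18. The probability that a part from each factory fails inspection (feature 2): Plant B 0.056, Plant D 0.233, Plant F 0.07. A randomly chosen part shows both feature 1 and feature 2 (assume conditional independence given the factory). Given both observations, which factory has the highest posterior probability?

Plant F

Since the prior is uniform, the posterior is proportional to the likelihood:
  Plant B: 0.014 × 0.056 = 0.000784
  Plant D: 0.03 × 0.233 = 0.00699
  Plant F: 0.18 × 0.07 = 0.0126
Sum = 0.020374.
Largest term belongs to Plant F, so Plant F is most probable.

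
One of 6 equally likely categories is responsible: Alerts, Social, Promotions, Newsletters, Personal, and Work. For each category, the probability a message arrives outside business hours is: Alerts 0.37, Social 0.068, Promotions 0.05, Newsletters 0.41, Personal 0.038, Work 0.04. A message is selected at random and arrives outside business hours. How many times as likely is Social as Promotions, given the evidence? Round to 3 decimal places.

With a uniform prior (1/6 each), posterior ∝ likelihood:
  Alerts: 0.37
  Social: 0.068
  Promotions: 0.05
  Newsletters: 0.41
  Personal: 0.038
  Work: 0.04
Total = 0.976.
The ratio is 0.068 / 0.05 (the normalizer cancels) = 1.360.

1.360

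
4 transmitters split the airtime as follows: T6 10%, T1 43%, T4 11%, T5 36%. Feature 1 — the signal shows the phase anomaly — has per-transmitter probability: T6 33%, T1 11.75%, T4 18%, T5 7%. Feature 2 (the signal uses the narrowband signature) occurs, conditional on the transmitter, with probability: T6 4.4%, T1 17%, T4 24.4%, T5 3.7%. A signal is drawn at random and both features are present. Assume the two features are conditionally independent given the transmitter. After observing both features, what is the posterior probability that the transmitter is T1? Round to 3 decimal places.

0.543

Compute prior × likelihood for every hypothesis:
  T6: 0.1 × 0.33 × 0.044 = 0.001452
  T1: 0.43 × 0.1175 × 0.17 = 0.00858925
  T4: 0.11 × 0.18 × 0.244 = 0.0048312
  T5: 0.36 × 0.07 × 0.037 = 0.0009324
Total = 0.01580485.
P(T1 | evidence) = 0.00858925 / 0.01580485 ≈ 0.543.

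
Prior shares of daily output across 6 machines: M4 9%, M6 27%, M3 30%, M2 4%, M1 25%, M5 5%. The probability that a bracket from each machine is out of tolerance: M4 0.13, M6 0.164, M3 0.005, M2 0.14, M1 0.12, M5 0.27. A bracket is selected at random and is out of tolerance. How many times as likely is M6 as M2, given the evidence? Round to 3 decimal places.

7.907

By Bayes' rule, posterior ∝ prior × likelihood:
  M4: 0.09 × 0.13 = 0.0117
  M6: 0.27 × 0.164 = 0.04428
  M3: 0.3 × 0.005 = 0.0015
  M2: 0.04 × 0.14 = 0.0056
  M1: 0.25 × 0.12 = 0.03
  M5: 0.05 × 0.27 = 0.0135
Total = 0.10658.
The ratio is 0.04428 / 0.0056 (the normalizer cancels) = 7.907.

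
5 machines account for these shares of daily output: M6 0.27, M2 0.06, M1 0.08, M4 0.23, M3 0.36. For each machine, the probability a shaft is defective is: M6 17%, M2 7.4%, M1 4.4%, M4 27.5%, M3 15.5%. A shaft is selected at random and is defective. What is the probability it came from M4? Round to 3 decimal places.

0.366

By Bayes' rule, posterior ∝ prior × likelihood:
  M6: 0.27 × 0.17 = 0.0459
  M2: 0.06 × 0.074 = 0.00444
  M1: 0.08 × 0.044 = 0.00352
  M4: 0.23 × 0.275 = 0.06325
  M3: 0.36 × 0.155 = 0.0558
Sum = 0.17291.
P(M4 | evidence) = 0.06325 / 0.17291 ≈ 0.366.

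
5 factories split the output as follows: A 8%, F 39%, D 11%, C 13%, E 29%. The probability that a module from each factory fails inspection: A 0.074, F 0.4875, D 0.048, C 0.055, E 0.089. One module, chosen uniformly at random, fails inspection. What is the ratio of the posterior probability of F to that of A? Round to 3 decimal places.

Unnormalized posteriors (prior × likelihood):
  A: 0.08 × 0.074 = 0.00592
  F: 0.39 × 0.4875 = 0.190125
  D: 0.11 × 0.048 = 0.00528
  C: 0.13 × 0.055 = 0.00715
  E: 0.29 × 0.089 = 0.02581
Sum = 0.234285.
The ratio is 0.190125 / 0.00592 (the normalizer cancels) = 32.116.

32.116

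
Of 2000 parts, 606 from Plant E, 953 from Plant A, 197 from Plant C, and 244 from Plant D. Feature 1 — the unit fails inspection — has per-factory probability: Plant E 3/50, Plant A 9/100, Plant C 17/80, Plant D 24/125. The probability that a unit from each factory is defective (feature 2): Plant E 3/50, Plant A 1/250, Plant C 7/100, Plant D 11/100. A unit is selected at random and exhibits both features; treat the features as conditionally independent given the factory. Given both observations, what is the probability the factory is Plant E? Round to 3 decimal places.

Unnormalized posteriors (prior × likelihood):
  Plant E: 0.303 × 0.06 × 0.06 = 0.0010908
  Plant A: 0.4765 × 0.09 × 0.004 = 0.00017154
  Plant C: 0.0985 × 0.2125 × 0.07 = 0.0014651875
  Plant D: 0.122 × 0.192 × 0.11 = 0.00257664
Normalizing constant = 0.0053041675.
P(Plant E | evidence) = 0.0010908 / 0.0053041675 ≈ 0.206.

0.206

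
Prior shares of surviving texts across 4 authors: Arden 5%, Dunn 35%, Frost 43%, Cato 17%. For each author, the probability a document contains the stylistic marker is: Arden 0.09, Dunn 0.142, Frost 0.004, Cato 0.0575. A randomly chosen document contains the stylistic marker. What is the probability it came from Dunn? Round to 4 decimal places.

Unnormalized posteriors (prior × likelihood):
  Arden: 0.05 × 0.09 = 0.0045
  Dunn: 0.35 × 0.142 = 0.0497
  Frost: 0.43 × 0.004 = 0.00172
  Cato: 0.17 × 0.0575 = 0.009775
Sum = 0.065695.
P(Dunn | evidence) = 0.0497 / 0.065695 ≈ 0.7565.

0.7565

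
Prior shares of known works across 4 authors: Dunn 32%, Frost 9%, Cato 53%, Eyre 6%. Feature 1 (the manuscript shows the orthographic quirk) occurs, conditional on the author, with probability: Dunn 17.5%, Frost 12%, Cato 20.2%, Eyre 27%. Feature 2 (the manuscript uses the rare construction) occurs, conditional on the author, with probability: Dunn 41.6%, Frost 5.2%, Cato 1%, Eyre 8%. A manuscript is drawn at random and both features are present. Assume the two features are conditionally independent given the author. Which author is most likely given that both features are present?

Prior × likelihood for each hypothesis:
  Dunn: 0.32 × 0.175 × 0.416 = 0.023296
  Frost: 0.09 × 0.12 × 0.052 = 0.0005616
  Cato: 0.53 × 0.202 × 0.01 = 0.0010706
  Eyre: 0.06 × 0.27 × 0.08 = 0.001296
Sum = 0.0262242.
Largest term belongs to Dunn, so Dunn is most probable.

Dunn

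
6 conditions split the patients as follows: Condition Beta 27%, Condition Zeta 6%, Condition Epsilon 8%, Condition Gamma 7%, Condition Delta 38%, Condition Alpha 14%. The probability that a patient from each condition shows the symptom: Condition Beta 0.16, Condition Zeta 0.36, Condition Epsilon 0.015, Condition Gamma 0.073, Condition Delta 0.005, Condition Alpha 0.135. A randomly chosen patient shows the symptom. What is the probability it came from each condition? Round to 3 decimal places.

Prior × likelihood for each hypothesis:
  Condition Beta: 0.27 × 0.16 = 0.0432
  Condition Zeta: 0.06 × 0.36 = 0.0216
  Condition Epsilon: 0.08 × 0.015 = 0.0012
  Condition Gamma: 0.07 × 0.073 = 0.00511
  Condition Delta: 0.38 × 0.005 = 0.0019
  Condition Alpha: 0.14 × 0.135 = 0.0189
Sum = 0.09191.
P(Condition Beta | symptomatic) = 0.0432/0.09191 ≈ 0.470
P(Condition Zeta | symptomatic) = 0.0216/0.09191 ≈ 0.235
P(Condition Epsilon | symptomatic) = 0.0012/0.09191 ≈ 0.013
P(Condition Gamma | symptomatic) = 0.00511/0.09191 ≈ 0.056
P(Condition Delta | symptomatic) = 0.0019/0.09191 ≈ 0.021
P(Condition Alpha | symptomatic) = 0.0189/0.09191 ≈ 0.206

Condition Beta 0.470, Condition Zeta 0.235, Condition Epsilon 0.013, Condition Gamma 0.056, Condition Delta 0.021, Condition Alpha 0.206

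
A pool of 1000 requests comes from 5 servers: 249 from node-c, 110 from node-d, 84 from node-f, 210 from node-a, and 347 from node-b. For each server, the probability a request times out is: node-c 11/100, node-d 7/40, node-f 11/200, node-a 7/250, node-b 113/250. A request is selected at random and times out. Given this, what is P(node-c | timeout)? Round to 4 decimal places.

0.1280

Prior × likelihood for each hypothesis:
  node-c: 0.249 × 0.11 = 0.02739
  node-d: 0.11 × 0.175 = 0.01925
  node-f: 0.084 × 0.055 = 0.00462
  node-a: 0.21 × 0.028 = 0.00588
  node-b: 0.347 × 0.452 = 0.156844
Sum = 0.213984.
P(node-c | evidence) = 0.02739 / 0.213984 ≈ 0.1280.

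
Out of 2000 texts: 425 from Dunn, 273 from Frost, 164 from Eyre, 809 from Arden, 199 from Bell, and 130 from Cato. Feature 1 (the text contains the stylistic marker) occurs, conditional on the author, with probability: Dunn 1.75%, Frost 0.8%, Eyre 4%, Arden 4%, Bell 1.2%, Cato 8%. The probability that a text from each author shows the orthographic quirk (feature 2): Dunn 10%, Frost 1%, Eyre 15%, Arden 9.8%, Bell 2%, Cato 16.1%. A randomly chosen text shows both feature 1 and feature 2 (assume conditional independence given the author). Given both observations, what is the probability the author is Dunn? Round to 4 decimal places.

Prior × likelihood for each hypothesis:
  Dunn: 0.2125 × 0.0175 × 0.1 = 0.000371875
  Frost: 0.1365 × 0.008 × 0.01 = 0.00001092
  Eyre: 0.082 × 0.04 × 0.15 = 0.000492
  Arden: 0.4045 × 0.04 × 0.098 = 0.00158564
  Bell: 0.0995 × 0.012 × 0.02 = 0.00002388
  Cato: 0.065 × 0.08 × 0.161 = 0.0008372
Total = 0.003321515.
P(Dunn | evidence) = 0.000371875 / 0.003321515 ≈ 0.1120.

0.1120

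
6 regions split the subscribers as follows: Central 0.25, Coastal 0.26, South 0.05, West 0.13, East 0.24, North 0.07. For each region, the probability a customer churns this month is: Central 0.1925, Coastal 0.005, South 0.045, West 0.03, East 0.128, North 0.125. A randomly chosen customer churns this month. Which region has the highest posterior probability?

Central

By Bayes' rule, posterior ∝ prior × likelihood:
  Central: 0.25 × 0.1925 = 0.048125
  Coastal: 0.26 × 0.005 = 0.0013
  South: 0.05 × 0.045 = 0.00225
  West: 0.13 × 0.03 = 0.0039
  East: 0.24 × 0.128 = 0.03072
  North: 0.07 × 0.125 = 0.00875
Normalizing constant = 0.095045.
Largest term belongs to Central, so Central is most probable.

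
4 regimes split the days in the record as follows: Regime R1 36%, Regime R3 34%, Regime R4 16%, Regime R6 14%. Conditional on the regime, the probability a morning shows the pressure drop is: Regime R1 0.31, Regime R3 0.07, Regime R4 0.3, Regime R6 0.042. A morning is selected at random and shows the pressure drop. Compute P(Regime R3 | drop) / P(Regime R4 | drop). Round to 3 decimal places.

By Bayes' rule, posterior ∝ prior × likelihood:
  Regime R1: 0.36 × 0.31 = 0.1116
  Regime R3: 0.34 × 0.07 = 0.0238
  Regime R4: 0.16 × 0.3 = 0.048
  Regime R6: 0.14 × 0.042 = 0.00588
Normalizing constant = 0.18928.
The ratio is 0.0238 / 0.048 (the normalizer cancels) = 0.496.

0.496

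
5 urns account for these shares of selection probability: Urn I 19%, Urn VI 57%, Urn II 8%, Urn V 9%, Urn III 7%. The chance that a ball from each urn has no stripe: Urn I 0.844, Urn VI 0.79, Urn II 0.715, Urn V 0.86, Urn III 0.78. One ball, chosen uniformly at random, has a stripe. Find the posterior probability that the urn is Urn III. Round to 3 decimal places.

Taking complements, P(striped | each) = Urn I 0.156, Urn VI 0.21, Urn II 0.285, Urn V 0.14, Urn III 0.22.
Unnormalized posteriors (prior × likelihood):
  Urn I: 0.19 × 0.156 = 0.02964
  Urn VI: 0.57 × 0.21 = 0.1197
  Urn II: 0.08 × 0.285 = 0.0228
  Urn V: 0.09 × 0.14 = 0.0126
  Urn III: 0.07 × 0.22 = 0.0154
Total = 0.20014.
P(Urn III | evidence) = 0.0154 / 0.20014 ≈ 0.077.

0.077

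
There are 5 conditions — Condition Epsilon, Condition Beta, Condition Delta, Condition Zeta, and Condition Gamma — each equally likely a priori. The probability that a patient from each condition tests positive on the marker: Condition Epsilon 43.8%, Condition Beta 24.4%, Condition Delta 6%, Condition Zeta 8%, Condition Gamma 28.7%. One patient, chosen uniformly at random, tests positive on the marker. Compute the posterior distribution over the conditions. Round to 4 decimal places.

Condition Epsilon 0.3950, Condition Beta 0.2200, Condition Delta 0.0541, Condition Zeta 0.0721, Condition Gamma 0.2588

Since the prior is uniform, the posterior is proportional to the likelihood:
  Condition Epsilon: 0.438
  Condition Beta: 0.244
  Condition Delta: 0.06
  Condition Zeta: 0.08
  Condition Gamma: 0.287
Total = 1.109.
P(Condition Epsilon | marker-positive) = 0.438/1.109 ≈ 0.3950
P(Condition Beta | marker-positive) = 0.244/1.109 ≈ 0.2200
P(Condition Delta | marker-positive) = 0.06/1.109 ≈ 0.0541
P(Condition Zeta | marker-positive) = 0.08/1.109 ≈ 0.0721
P(Condition Gamma | marker-positive) = 0.287/1.109 ≈ 0.2588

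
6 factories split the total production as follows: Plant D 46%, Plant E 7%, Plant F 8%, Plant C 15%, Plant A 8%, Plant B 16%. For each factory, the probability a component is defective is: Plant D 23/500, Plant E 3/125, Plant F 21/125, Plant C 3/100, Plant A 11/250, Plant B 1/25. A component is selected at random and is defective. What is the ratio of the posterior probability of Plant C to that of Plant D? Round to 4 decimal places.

0.2127

Unnormalized posteriors (prior × likelihood):
  Plant D: 0.46 × 0.046 = 0.02116
  Plant E: 0.07 × 0.024 = 0.00168
  Plant F: 0.08 × 0.168 = 0.01344
  Plant C: 0.15 × 0.03 = 0.0045
  Plant A: 0.08 × 0.044 = 0.00352
  Plant B: 0.16 × 0.04 = 0.0064
Normalizing constant = 0.0507.
The ratio is 0.0045 / 0.02116 (the normalizer cancels) = 0.2127.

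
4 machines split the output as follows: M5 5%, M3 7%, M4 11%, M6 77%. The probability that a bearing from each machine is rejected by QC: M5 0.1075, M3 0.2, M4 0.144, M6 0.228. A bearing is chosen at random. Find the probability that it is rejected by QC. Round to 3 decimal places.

Compute prior × likelihood for every hypothesis:
  M5: 0.05 × 0.1075 = 0.005375
  M3: 0.07 × 0.2 = 0.014
  M4: 0.11 × 0.144 = 0.01584
  M6: 0.77 × 0.228 = 0.17556
P(rejected) = 0.005375 + 0.014 + 0.01584 + 0.17556 = 0.210775 → 0.211.

0.211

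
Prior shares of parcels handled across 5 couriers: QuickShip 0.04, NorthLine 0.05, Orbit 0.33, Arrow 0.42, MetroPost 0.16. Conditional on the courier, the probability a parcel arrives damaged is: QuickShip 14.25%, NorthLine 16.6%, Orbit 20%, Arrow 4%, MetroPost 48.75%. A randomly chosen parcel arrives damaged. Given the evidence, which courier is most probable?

MetroPost

By Bayes' rule, posterior ∝ prior × likelihood:
  QuickShip: 0.04 × 0.1425 = 0.0057
  NorthLine: 0.05 × 0.166 = 0.0083
  Orbit: 0.33 × 0.2 = 0.066
  Arrow: 0.42 × 0.04 = 0.0168
  MetroPost: 0.16 × 0.4875 = 0.078
Sum = 0.1748.
Largest term belongs to MetroPost, so MetroPost is most probable.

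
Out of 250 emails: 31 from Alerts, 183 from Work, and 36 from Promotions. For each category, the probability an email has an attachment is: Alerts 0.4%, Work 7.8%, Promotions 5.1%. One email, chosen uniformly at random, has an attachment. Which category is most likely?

Unnormalized posteriors (prior × likelihood):
  Alerts: 0.124 × 0.004 = 0.000496
  Work: 0.732 × 0.078 = 0.057096
  Promotions: 0.144 × 0.051 = 0.007344
Total = 0.064936.
Largest term belongs to Work, so Work is most probable.

Work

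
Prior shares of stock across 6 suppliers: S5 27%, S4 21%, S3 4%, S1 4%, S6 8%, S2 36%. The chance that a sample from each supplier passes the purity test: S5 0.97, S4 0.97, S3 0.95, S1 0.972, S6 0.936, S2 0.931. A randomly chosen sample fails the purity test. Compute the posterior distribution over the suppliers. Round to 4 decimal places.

S5 0.1706, S4 0.1327, S3 0.0421, S1 0.0236, S6 0.1078, S2 0.5232

Taking complements, P(off-spec | each) = S5 0.03, S4 0.03, S3 0.05, S1 0.028, S6 0.064, S2 0.069.
Prior × likelihood for each hypothesis:
  S5: 0.27 × 0.03 = 0.0081
  S4: 0.21 × 0.03 = 0.0063
  S3: 0.04 × 0.05 = 0.002
  S1: 0.04 × 0.028 = 0.00112
  S6: 0.08 × 0.064 = 0.00512
  S2: 0.36 × 0.069 = 0.02484
Normalizing constant = 0.04748.
P(S5 | off-spec) = 0.0081/0.04748 ≈ 0.1706
P(S4 | off-spec) = 0.0063/0.04748 ≈ 0.1327
P(S3 | off-spec) = 0.002/0.04748 ≈ 0.0421
P(S1 | off-spec) = 0.00112/0.04748 ≈ 0.0236
P(S6 | off-spec) = 0.00512/0.04748 ≈ 0.1078
P(S2 | off-spec) = 0.02484/0.04748 ≈ 0.5232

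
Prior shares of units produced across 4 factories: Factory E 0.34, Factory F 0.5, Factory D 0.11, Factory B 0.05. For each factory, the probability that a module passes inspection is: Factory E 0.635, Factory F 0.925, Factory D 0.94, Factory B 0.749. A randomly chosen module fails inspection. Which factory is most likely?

Taking complements, P(nonconforming | each) = Factory E 0.365, Factory F 0.075, Factory D 0.06, Factory B 0.251.
Compute prior × likelihood for every hypothesis:
  Factory E: 0.34 × 0.365 = 0.1241
  Factory F: 0.5 × 0.075 = 0.0375
  Factory D: 0.11 × 0.06 = 0.0066
  Factory B: 0.05 × 0.251 = 0.01255
Sum = 0.18075.
Largest term belongs to Factory E, so Factory E is most probable.

Factory E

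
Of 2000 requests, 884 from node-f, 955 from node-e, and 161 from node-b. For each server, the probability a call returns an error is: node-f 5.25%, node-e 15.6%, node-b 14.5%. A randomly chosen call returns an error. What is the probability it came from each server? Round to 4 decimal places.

node-f 0.2122, node-e 0.6811, node-b 0.1067

Prior × likelihood for each hypothesis:
  node-f: 0.442 × 0.0525 = 0.023205
  node-e: 0.4775 × 0.156 = 0.07449
  node-b: 0.0805 × 0.145 = 0.0116725
Normalizing constant = 0.1093675.
P(node-f | error) = 0.023205/0.1093675 ≈ 0.2122
P(node-e | error) = 0.07449/0.1093675 ≈ 0.6811
P(node-b | error) = 0.0116725/0.1093675 ≈ 0.1067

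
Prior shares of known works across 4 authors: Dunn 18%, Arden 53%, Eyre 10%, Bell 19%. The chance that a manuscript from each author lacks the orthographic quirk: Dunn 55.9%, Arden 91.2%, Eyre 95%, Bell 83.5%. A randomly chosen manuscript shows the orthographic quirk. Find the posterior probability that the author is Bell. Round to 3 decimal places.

Taking complements, P(quirk | each) = Dunn 0.441, Arden 0.088, Eyre 0.05, Bell 0.165.
Prior × likelihood for each hypothesis:
  Dunn: 0.18 × 0.441 = 0.07938
  Arden: 0.53 × 0.088 = 0.04664
  Eyre: 0.1 × 0.05 = 0.005
  Bell: 0.19 × 0.165 = 0.03135
Total = 0.16237.
P(Bell | evidence) = 0.03135 / 0.16237 ≈ 0.193.

0.193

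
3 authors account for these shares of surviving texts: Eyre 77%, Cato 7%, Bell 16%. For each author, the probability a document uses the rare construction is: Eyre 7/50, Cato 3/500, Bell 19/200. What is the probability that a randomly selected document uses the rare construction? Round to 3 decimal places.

0.123

By Bayes' rule, posterior ∝ prior × likelihood:
  Eyre: 0.77 × 0.14 = 0.1078
  Cato: 0.07 × 0.006 = 0.00042
  Bell: 0.16 × 0.095 = 0.0152
P(rare-form) = 0.1078 + 0.00042 + 0.0152 = 0.12342 → 0.123.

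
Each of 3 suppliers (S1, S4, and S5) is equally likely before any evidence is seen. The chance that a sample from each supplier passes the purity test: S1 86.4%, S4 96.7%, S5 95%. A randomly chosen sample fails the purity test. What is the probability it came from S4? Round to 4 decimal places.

Taking complements, P(off-spec | each) = S1 0.136, S4 0.033, S5 0.05.
With a uniform prior (1/3 each), posterior ∝ likelihood:
  S1: 0.136
  S4: 0.033
  S5: 0.05
Sum = 0.219.
P(S4 | evidence) = 0.033 / 0.219 ≈ 0.1507.

0.1507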